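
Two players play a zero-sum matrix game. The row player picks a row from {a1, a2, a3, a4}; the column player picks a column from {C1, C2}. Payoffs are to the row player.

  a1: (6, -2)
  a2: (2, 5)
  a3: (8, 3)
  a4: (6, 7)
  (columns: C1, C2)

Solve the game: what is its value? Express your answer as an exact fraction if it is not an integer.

Row minima: a1 → -2, a2 → 2, a3 → 3, a4 → 6; maximin = 6.
Column maxima: C1 → 8, C2 → 7; minimax = 7.
6 ≠ 7, so there is no saddle point; optimal play is mixed.
a1 is strictly dominated by a3, so the row player never plays it.
a2 is strictly dominated by a4, so the row player never plays it.
On the remaining 2×2 (a3, a4 vs C1, C2):
Let the row player play a3 with probability p. Expected payoff against C1: 8p + 6(1−p) = 2p + 6; against C2: 3p + 7(1−p) = −4p + 7.
Setting these equal: 2p + 6 = −4p + 7 ⇒ 6p = 1 ⇒ p = 1/6, and the value is (2)·(1/6) + 6 = 19/3.
For the column player: with q = P(C1), equating a3's and a4's payoffs gives 5q + 3 = −q + 7 ⇒ q = 2/3.

19/3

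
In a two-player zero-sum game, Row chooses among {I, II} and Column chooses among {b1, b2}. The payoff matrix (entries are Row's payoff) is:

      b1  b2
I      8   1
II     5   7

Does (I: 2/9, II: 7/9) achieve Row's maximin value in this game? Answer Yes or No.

Yes

Against b1 this mix gives (2/9)·8 + (7/9)·5 = 17/3.
Against b2 this mix gives (2/9)·1 + (7/9)·7 = 17/3.
All of Column's active replies (b1, b2) yield 17/3, and no column does worse for Row. The mix makes Column indifferent and guarantees 17/3, so it is optimal.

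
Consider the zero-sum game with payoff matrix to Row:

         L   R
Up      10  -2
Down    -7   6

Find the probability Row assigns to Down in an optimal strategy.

Row minima: Up → -2, Down → -7; maximin = -2.
Column maxima: L → 10, R → 6; minimax = 6.
-2 ≠ 6, so there is no saddle point; optimal play is mixed.
Let Row play Up with probability p. Expected payoff against L: 10p + (-7)(1−p) = 17p − 7; against R: (-2)p + 6(1−p) = −8p + 6.
Setting these equal: 17p − 7 = −8p + 6 ⇒ 25p = 13 ⇒ p = 13/25, and the value is (17)·(13/25) − 7 = 46/25.
For Column: with q = P(L), equating Up's and Down's payoffs gives 12q − 2 = −13q + 6 ⇒ q = 8/25.

12/25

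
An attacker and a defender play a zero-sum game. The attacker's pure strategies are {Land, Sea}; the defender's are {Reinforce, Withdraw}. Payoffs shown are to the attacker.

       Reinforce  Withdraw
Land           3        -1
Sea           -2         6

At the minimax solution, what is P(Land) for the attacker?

2/3

Row minima: Land → -1, Sea → -2; maximin = -1.
Column maxima: Reinforce → 3, Withdraw → 6; minimax = 3.
-1 ≠ 3, so there is no saddle point; optimal play is mixed.
Let the attacker play Land with probability p. Expected payoff against Reinforce: 3p + (-2)(1−p) = 5p − 2; against Withdraw: (-1)p + 6(1−p) = −7p + 6.
Setting these equal: 5p − 2 = −7p + 6 ⇒ 12p = 8 ⇒ p = 2/3, and the value is (5)·(2/3) − 2 = 4/3.
For the defender: with q = P(Reinforce), equating Land's and Sea's payoffs gives 4q − 1 = −8q + 6 ⇒ q = 7/12.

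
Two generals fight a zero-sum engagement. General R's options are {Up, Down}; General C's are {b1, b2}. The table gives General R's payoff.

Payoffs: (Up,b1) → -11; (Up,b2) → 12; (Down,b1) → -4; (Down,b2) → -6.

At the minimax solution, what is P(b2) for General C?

7/25

Row minima: Up → -11, Down → -6; maximin = -6.
Column maxima: b1 → -4, b2 → 12; minimax = -4.
-6 ≠ -4, so there is no saddle point; optimal play is mixed.
Let General R play Up with probability p. Expected payoff against b1: (-11)p + (-4)(1−p) = −7p − 4; against b2: 12p + (-6)(1−p) = 18p − 6.
Setting these equal: −7p − 4 = 18p − 6 ⇒ −25p = -2 ⇒ p = 2/25, and the value is (-7)·(2/25) − 4 = -114/25.
For General C: with q = P(b1), equating Up's and Down's payoffs gives −23q + 12 = 2q − 6 ⇒ q = 18/25.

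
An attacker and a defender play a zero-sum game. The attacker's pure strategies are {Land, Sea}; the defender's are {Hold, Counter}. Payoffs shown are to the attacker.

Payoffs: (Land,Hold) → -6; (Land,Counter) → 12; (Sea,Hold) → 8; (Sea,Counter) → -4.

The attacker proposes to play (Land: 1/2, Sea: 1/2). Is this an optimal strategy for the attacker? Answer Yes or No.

Against Hold this mix gives (1/2)·(-6) + (1/2)·8 = 1.
Against Counter this mix gives (1/2)·12 + (1/2)·(-4) = 4.
The defender will play Hold, holding the attacker to 1. Shifting weight toward the row that does better against Hold would raise this floor (the equalizing mix achieves 12/5 against both Hold and Counter), so the proposed strategy is not optimal.

No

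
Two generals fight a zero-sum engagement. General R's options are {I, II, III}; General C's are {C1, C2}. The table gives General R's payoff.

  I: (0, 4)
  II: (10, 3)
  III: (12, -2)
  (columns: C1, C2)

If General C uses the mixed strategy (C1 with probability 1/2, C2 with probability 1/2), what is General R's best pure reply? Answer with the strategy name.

II

Expected payoff of I: (1/2)·0 + (1/2)·4 = 2.
Expected payoff of II: (1/2)·10 + (1/2)·3 = 13/2.
Expected payoff of III: (1/2)·12 + (1/2)·(-2) = 5.
The largest is 13/2, so General R's best response is II.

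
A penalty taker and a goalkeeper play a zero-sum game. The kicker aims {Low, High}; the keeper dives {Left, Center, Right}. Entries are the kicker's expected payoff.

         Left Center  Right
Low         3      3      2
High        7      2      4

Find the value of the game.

Row minima: Low → 2, High → 2; maximin = 2.
Column maxima: Left → 7, Center → 3, Right → 4; minimax = 3.
2 ≠ 3, so there is no saddle point; optimal play is mixed.
Left is strictly dominated by Right (it gives the kicker strictly more in every row), so the keeper never plays it.
On the remaining 2×2 (Low, High vs Center, Right):
Let the kicker play Low with probability p. Expected payoff against Center: 3p + 2(1−p) = p + 2; against Right: 2p + 4(1−p) = −2p + 4.
Setting these equal: p + 2 = −2p + 4 ⇒ 3p = 2 ⇒ p = 2/3, and the value is (1)·(2/3) + 2 = 8/3.
For the keeper: with q = P(Center), equating Low's and High's payoffs gives q + 2 = −2q + 4 ⇒ q = 2/3.

8/3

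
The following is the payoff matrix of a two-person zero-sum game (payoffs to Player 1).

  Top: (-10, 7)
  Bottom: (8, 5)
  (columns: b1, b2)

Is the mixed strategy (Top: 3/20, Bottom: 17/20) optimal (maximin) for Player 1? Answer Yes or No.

Yes

Against b1 this mix gives (3/20)·(-10) + (17/20)·8 = 53/10.
Against b2 this mix gives (3/20)·7 + (17/20)·5 = 53/10.
All of Player 2's active replies (b1, b2) yield 53/10, and no column does worse for Player 1. The mix makes Player 2 indifferent and guarantees 53/10, so it is optimal.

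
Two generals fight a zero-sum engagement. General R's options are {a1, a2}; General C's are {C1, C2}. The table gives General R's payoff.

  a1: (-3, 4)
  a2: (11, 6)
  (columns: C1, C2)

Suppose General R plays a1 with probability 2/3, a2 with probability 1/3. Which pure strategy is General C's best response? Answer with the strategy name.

C1

If General C plays C1, General R's expected payoff is (2/3)·(-3) + (1/3)·11 = 5/3.
If General C plays C2, General R's expected payoff is (2/3)·4 + (1/3)·6 = 14/3.
General C minimizes General R's payoff; the smallest is 5/3, so the best response is C1.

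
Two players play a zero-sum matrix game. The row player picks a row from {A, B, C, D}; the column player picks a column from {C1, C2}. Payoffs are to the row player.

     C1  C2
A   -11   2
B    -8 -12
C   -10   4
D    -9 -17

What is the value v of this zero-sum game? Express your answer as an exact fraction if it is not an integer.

Row minima: A → -11, B → -12, C → -10, D → -17; maximin = -10.
Column maxima: C1 → -8, C2 → 4; minimax = -8.
-10 ≠ -8, so there is no saddle point; optimal play is mixed.
A is strictly dominated by C, so the row player never plays it.
D is strictly dominated by B, so the row player never plays it.
On the remaining 2×2 (B, C vs C1, C2):
Let the row player play B with probability p. Expected payoff against C1: (-8)p + (-10)(1−p) = 2p − 10; against C2: (-12)p + 4(1−p) = −16p + 4.
Setting these equal: 2p − 10 = −16p + 4 ⇒ 18p = 14 ⇒ p = 7/9, and the value is (2)·(7/9) − 10 = -76/9.
For the column player: with q = P(C1), equating B's and C's payoffs gives 4q − 12 = −14q + 4 ⇒ q = 8/9.

-76/9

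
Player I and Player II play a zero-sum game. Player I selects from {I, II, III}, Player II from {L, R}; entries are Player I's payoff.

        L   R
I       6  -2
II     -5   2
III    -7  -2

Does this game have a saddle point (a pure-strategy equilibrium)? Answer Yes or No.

Row minima: I → -2, II → -5, III → -7; maximin = -2.
Column maxima: L → 6, R → 2; minimax = 2.
-2 ≠ 2, so no pure-strategy equilibrium exists.

No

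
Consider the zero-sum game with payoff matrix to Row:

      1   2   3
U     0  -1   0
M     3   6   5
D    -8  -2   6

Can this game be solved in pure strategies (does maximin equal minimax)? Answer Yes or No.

Yes

Row minima: U → -1, M → 3, D → -8; maximin = 3.
Column maxima: 1 → 3, 2 → 6, 3 → 6; minimax = 3.
maximin = minimax = 3, so a saddle point exists.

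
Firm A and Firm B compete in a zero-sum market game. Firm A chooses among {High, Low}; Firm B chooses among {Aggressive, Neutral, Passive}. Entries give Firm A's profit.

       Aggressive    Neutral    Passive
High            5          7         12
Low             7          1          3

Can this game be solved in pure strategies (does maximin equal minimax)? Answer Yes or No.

No

Row minima: High → 5, Low → 1; maximin = 5.
Column maxima: Aggressive → 7, Neutral → 7, Passive → 12; minimax = 7.
5 ≠ 7, so no pure-strategy equilibrium exists.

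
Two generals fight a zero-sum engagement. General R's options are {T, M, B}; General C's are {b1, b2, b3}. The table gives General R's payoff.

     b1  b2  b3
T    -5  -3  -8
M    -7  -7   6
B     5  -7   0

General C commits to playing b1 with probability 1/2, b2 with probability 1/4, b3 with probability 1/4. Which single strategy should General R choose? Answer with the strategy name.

B

Expected payoff of T: (1/2)·(-5) + (1/4)·(-3) + (1/4)·(-8) = -21/4.
Expected payoff of M: (1/2)·(-7) + (1/4)·(-7) + (1/4)·6 = -15/4.
Expected payoff of B: (1/2)·5 + (1/4)·(-7) + (1/4)·0 = 3/4.
The largest is 3/4, so General R's best response is B.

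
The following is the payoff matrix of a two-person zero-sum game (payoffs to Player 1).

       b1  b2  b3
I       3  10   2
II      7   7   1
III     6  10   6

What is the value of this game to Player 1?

6

Row minima: I → 2, II → 1, III → 6; maximin = 6.
Column maxima: b1 → 7, b2 → 10, b3 → 6; minimax = 6.
Since maximin = minimax = 6, there is a saddle point and the value is 6.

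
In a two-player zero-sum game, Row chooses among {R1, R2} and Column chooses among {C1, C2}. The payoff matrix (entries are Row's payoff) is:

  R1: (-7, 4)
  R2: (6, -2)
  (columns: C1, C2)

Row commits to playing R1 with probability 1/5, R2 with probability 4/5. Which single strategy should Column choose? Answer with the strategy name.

If Column plays C1, Row's expected payoff is (1/5)·(-7) + (4/5)·6 = 17/5.
If Column plays C2, Row's expected payoff is (1/5)·4 + (4/5)·(-2) = -4/5.
Column minimizes Row's payoff; the smallest is -4/5, so the best response is C2.

C2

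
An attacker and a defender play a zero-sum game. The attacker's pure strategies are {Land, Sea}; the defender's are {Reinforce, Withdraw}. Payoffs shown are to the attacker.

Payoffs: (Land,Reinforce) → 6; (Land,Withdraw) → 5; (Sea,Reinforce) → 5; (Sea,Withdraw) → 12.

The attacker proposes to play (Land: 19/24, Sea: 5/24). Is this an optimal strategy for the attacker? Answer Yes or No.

Against Reinforce this mix gives (19/24)·6 + (5/24)·5 = 139/24.
Against Withdraw this mix gives (19/24)·5 + (5/24)·12 = 155/24.
The defender will play Reinforce, holding the attacker to 139/24. Shifting weight toward the row that does better against Reinforce would raise this floor (the equalizing mix achieves 47/8 against both Reinforce and Withdraw), so the proposed strategy is not optimal.

No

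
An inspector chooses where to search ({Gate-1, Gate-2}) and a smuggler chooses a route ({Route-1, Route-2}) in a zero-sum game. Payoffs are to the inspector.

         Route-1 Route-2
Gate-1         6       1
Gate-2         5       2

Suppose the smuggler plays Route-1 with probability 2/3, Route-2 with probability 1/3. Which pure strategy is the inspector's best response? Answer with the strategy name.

Expected payoff of Gate-1: (2/3)·6 + (1/3)·1 = 13/3.
Expected payoff of Gate-2: (2/3)·5 + (1/3)·2 = 4.
The largest is 13/3, so the inspector's best response is Gate-1.

Gate-1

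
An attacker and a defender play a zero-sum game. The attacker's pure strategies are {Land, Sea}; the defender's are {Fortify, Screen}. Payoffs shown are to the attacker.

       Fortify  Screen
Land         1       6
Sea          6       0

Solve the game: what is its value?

Row minima: Land → 1, Sea → 0; maximin = 1.
Column maxima: Fortify → 6, Screen → 6; minimax = 6.
1 ≠ 6, so there is no saddle point; optimal play is mixed.
Let the attacker play Land with probability p. Expected payoff against Fortify: 1p + 6(1−p) = −5p + 6; against Screen: 6p + 0(1−p) = 6p.
Setting these equal: −5p + 6 = 6p ⇒ −11p = -6 ⇒ p = 6/11, and the value is (-5)·(6/11) + 6 = 36/11.
For the defender: with q = P(Fortify), equating Land's and Sea's payoffs gives −5q + 6 = 6q ⇒ q = 6/11.

36/11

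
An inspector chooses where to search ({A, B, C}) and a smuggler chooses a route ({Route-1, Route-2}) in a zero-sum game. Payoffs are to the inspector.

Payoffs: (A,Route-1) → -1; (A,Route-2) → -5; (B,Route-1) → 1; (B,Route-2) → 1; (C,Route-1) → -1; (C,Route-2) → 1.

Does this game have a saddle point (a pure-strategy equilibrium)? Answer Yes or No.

Row minima: A → -5, B → 1, C → -1; maximin = 1.
Column maxima: Route-1 → 1, Route-2 → 1; minimax = 1.
maximin = minimax = 1, so a saddle point exists.

Yes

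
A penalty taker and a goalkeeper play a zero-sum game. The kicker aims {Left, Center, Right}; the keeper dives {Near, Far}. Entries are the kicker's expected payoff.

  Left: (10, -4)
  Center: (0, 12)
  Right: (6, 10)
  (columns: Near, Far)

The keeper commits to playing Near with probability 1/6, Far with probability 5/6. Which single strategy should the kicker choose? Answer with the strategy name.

Center

Expected payoff of Left: (1/6)·10 + (5/6)·(-4) = -5/3.
Expected payoff of Center: (1/6)·0 + (5/6)·12 = 10.
Expected payoff of Right: (1/6)·6 + (5/6)·10 = 28/3.
The largest is 10, so the kicker's best response is Center.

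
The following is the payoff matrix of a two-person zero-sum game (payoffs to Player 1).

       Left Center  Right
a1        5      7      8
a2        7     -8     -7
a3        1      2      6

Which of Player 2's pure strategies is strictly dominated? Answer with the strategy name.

Right

Center holds Player 1's payoff strictly below Right in every row: 7 < 8, -8 < -7, 2 < 6.
So Right is strictly dominated for Player 2.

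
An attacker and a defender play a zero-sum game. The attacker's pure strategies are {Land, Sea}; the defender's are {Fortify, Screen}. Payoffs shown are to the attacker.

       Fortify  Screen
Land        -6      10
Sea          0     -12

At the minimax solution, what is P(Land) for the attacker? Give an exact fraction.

Row minima: Land → -6, Sea → -12; maximin = -6.
Column maxima: Fortify → 0, Screen → 10; minimax = 0.
-6 ≠ 0, so there is no saddle point; optimal play is mixed.
Let the attacker play Land with probability p. Expected payoff against Fortify: (-6)p + 0(1−p) = −6p; against Screen: 10p + (-12)(1−p) = 22p − 12.
Setting these equal: −6p = 22p − 12 ⇒ −28p = -12 ⇒ p = 3/7, and the value is (-6)·(3/7) = -18/7.
For the defender: with q = P(Fortify), equating Land's and Sea's payoffs gives −16q + 10 = 12q − 12 ⇒ q = 11/14.

3/7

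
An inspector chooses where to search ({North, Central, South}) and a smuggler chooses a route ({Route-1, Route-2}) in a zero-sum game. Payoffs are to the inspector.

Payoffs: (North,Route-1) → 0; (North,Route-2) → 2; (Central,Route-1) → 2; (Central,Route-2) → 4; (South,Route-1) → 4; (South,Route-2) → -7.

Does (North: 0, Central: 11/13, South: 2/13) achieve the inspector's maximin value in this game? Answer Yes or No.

Against Route-1 this mix gives (11/13)·2 + (2/13)·4 = 30/13.
Against Route-2 this mix gives (11/13)·4 + (2/13)·(-7) = 30/13.
All of the smuggler's active replies (Route-1, Route-2) yield 30/13, and no column does worse for the inspector. The mix makes the smuggler indifferent and guarantees 30/13, so it is optimal.

Yes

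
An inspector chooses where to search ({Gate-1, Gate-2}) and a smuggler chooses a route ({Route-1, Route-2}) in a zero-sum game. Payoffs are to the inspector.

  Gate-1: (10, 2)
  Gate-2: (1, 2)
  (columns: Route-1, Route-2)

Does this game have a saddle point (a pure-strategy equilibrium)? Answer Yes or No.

Row minima: Gate-1 → 2, Gate-2 → 1; maximin = 2.
Column maxima: Route-1 → 10, Route-2 → 2; minimax = 2.
maximin = minimax = 2, so a saddle point exists.

Yes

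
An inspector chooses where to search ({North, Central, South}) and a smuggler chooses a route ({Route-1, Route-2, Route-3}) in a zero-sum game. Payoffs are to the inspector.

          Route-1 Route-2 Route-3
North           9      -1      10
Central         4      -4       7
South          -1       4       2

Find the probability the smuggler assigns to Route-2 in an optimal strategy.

Row minima: North → -1, Central → -4, South → -1; maximin = -1.
Column maxima: Route-1 → 9, Route-2 → 4, Route-3 → 10; minimax = 4.
-1 ≠ 4, so there is no saddle point; optimal play is mixed.
Central is strictly dominated by North, so the inspector never plays it.
Route-3 is strictly dominated by Route-1 (it gives the inspector strictly more in every row), so the smuggler never plays it.
On the remaining 2×2 (North, South vs Route-1, Route-2):
Let the inspector play North with probability p. Expected payoff against Route-1: 9p + (-1)(1−p) = 10p − 1; against Route-2: (-1)p + 4(1−p) = −5p + 4.
Setting these equal: 10p − 1 = −5p + 4 ⇒ 15p = 5 ⇒ p = 1/3, and the value is (10)·(1/3) − 1 = 7/3.
For the smuggler: with q = P(Route-1), equating North's and South's payoffs gives 10q − 1 = −5q + 4 ⇒ q = 1/3.

2/3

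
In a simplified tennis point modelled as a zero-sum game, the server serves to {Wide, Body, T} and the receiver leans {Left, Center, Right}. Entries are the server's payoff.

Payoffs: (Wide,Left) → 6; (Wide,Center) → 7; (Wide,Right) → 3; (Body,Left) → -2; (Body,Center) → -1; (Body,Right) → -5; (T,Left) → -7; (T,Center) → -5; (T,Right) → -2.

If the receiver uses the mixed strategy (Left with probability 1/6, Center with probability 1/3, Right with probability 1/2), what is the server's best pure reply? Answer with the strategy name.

Expected payoff of Wide: (1/6)·6 + (1/3)·7 + (1/2)·3 = 29/6.
Expected payoff of Body: (1/6)·(-2) + (1/3)·(-1) + (1/2)·(-5) = -19/6.
Expected payoff of T: (1/6)·(-7) + (1/3)·(-5) + (1/2)·(-2) = -23/6.
The largest is 29/6, so the server's best response is Wide.

Wide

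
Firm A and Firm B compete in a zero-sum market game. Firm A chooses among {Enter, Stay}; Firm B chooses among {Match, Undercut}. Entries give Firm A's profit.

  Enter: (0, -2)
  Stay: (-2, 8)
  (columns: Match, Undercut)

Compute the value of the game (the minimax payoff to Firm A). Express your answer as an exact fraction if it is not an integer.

-1/3

Row minima: Enter → -2, Stay → -2; maximin = -2.
Column maxima: Match → 0, Undercut → 8; minimax = 0.
-2 ≠ 0, so there is no saddle point; optimal play is mixed.
Let Firm A play Enter with probability p. Expected payoff against Match: 0p + (-2)(1−p) = 2p − 2; against Undercut: (-2)p + 8(1−p) = −10p + 8.
Setting these equal: 2p − 2 = −10p + 8 ⇒ 12p = 10 ⇒ p = 5/6, and the value is (2)·(5/6) − 2 = -1/3.
For Firm B: with q = P(Match), equating Enter's and Stay's payoffs gives 2q − 2 = −10q + 8 ⇒ q = 5/6.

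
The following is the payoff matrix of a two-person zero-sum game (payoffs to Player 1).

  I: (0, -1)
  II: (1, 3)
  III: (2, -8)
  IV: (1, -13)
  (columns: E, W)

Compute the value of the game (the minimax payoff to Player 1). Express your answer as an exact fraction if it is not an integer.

Row minima: I → -1, II → 1, III → -8, IV → -13; maximin = 1.
Column maxima: E → 2, W → 3; minimax = 2.
1 ≠ 2, so there is no saddle point; optimal play is mixed.
I is strictly dominated by II, so Player 1 never plays it.
IV is strictly dominated by III, so Player 1 never plays it.
On the remaining 2×2 (II, III vs E, W):
Let Player 1 play II with probability p. Expected payoff against E: 1p + 2(1−p) = −p + 2; against W: 3p + (-8)(1−p) = 11p − 8.
Setting these equal: −p + 2 = 11p − 8 ⇒ −12p = -10 ⇒ p = 5/6, and the value is (-1)·(5/6) + 2 = 7/6.
For Player 2: with q = P(E), equating II's and III's payoffs gives −2q + 3 = 10q − 8 ⇒ q = 11/12.

7/6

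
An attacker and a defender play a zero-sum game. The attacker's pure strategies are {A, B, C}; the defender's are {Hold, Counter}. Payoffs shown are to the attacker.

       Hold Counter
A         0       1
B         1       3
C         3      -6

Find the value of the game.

Row minima: A → 0, B → 1, C → -6; maximin = 1.
Column maxima: Hold → 3, Counter → 3; minimax = 3.
1 ≠ 3, so there is no saddle point; optimal play is mixed.
A is strictly dominated by B, so the attacker never plays it.
On the remaining 2×2 (B, C vs Hold, Counter):
Let the attacker play B with probability p. Expected payoff against Hold: 1p + 3(1−p) = −2p + 3; against Counter: 3p + (-6)(1−p) = 9p − 6.
Setting these equal: −2p + 3 = 9p − 6 ⇒ −11p = -9 ⇒ p = 9/11, and the value is (-2)·(9/11) + 3 = 15/11.
For the defender: with q = P(Hold), equating B's and C's payoffs gives −2q + 3 = 9q − 6 ⇒ q = 9/11.

15/11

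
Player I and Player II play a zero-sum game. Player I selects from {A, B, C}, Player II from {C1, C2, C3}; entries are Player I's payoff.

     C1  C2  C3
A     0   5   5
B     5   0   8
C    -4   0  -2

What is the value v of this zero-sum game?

Row minima: A → 0, B → 0, C → -4; maximin = 0.
Column maxima: C1 → 5, C2 → 5, C3 → 8; minimax = 5.
0 ≠ 5, so there is no saddle point; optimal play is mixed.
C is strictly dominated by A, so Player I never plays it.
C3 is strictly dominated by C1 (it gives Player I strictly more in every row), so Player II never plays it.
On the remaining 2×2 (A, B vs C1, C2):
Let Player I play A with probability p. Expected payoff against C1: 0p + 5(1−p) = −5p + 5; against C2: 5p + 0(1−p) = 5p.
Setting these equal: −5p + 5 = 5p ⇒ −10p = -5 ⇒ p = 1/2, and the value is (-5)·(1/2) + 5 = 5/2.
For Player II: with q = P(C1), equating A's and B's payoffs gives −5q + 5 = 5q ⇒ q = 1/2.

5/2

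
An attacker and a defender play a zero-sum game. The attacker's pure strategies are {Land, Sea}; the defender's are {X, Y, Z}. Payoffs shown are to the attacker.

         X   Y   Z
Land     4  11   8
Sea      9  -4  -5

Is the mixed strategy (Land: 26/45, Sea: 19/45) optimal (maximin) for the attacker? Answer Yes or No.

Against X this mix gives (26/45)·4 + (19/45)·9 = 55/9.
Against Y this mix gives (26/45)·11 + (19/45)·(-4) = 14/3.
Against Z this mix gives (26/45)·8 + (19/45)·(-5) = 113/45.
The defender will play Z, holding the attacker to 113/45. Shifting weight toward the row that does better against Z would raise this floor (the equalizing mix achieves 46/9 against both Z and X), so the proposed strategy is not optimal.

No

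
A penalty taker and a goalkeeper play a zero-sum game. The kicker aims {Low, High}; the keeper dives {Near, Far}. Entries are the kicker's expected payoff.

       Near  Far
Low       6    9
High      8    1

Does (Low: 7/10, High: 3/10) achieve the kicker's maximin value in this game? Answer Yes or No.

Yes

Against Near this mix gives (7/10)·6 + (3/10)·8 = 33/5.
Against Far this mix gives (7/10)·9 + (3/10)·1 = 33/5.
All of the keeper's active replies (Near, Far) yield 33/5, and no column does worse for the kicker. The mix makes the keeper indifferent and guarantees 33/5, so it is optimal.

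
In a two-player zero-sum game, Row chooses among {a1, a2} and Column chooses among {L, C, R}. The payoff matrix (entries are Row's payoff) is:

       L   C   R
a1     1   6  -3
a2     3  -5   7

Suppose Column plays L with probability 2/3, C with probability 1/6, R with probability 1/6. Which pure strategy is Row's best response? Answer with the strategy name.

a2

Expected payoff of a1: (2/3)·1 + (1/6)·6 + (1/6)·(-3) = 7/6.
Expected payoff of a2: (2/3)·3 + (1/6)·(-5) + (1/6)·7 = 7/3.
The largest is 7/3, so Row's best response is a2.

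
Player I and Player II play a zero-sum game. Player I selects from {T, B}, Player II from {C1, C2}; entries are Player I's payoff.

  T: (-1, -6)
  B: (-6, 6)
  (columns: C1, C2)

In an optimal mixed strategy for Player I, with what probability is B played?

Row minima: T → -6, B → -6; maximin = -6.
Column maxima: C1 → -1, C2 → 6; minimax = -1.
-6 ≠ -1, so there is no saddle point; optimal play is mixed.
Let Player I play T with probability p. Expected payoff against C1: (-1)p + (-6)(1−p) = 5p − 6; against C2: (-6)p + 6(1−p) = −12p + 6.
Setting these equal: 5p − 6 = −12p + 6 ⇒ 17p = 12 ⇒ p = 12/17, and the value is (5)·(12/17) − 6 = -42/17.
For Player II: with q = P(C1), equating T's and B's payoffs gives 5q − 6 = −12q + 6 ⇒ q = 12/17.

5/17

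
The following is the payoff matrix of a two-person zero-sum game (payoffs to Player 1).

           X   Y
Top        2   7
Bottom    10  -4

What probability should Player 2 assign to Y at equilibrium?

8/19

Row minima: Top → 2, Bottom → -4; maximin = 2.
Column maxima: X → 10, Y → 7; minimax = 7.
2 ≠ 7, so there is no saddle point; optimal play is mixed.
Let Player 1 play Top with probability p. Expected payoff against X: 2p + 10(1−p) = −8p + 10; against Y: 7p + (-4)(1−p) = 11p − 4.
Setting these equal: −8p + 10 = 11p − 4 ⇒ −19p = -14 ⇒ p = 14/19, and the value is (-8)·(14/19) + 10 = 78/19.
For Player 2: with q = P(X), equating Top's and Bottom's payoffs gives −5q + 7 = 14q − 4 ⇒ q = 11/19.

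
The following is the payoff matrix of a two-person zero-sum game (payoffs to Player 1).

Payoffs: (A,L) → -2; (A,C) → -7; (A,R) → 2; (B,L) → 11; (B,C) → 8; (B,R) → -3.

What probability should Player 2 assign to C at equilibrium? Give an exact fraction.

1/4

Row minima: A → -7, B → -3; maximin = -3.
Column maxima: L → 11, C → 8, R → 2; minimax = 2.
-3 ≠ 2, so there is no saddle point; optimal play is mixed.
L is strictly dominated by C (it gives Player 1 strictly more in every row), so Player 2 never plays it.
On the remaining 2×2 (A, B vs C, R):
Let Player 1 play A with probability p. Expected payoff against C: (-7)p + 8(1−p) = −15p + 8; against R: 2p + (-3)(1−p) = 5p − 3.
Setting these equal: −15p + 8 = 5p − 3 ⇒ −20p = -11 ⇒ p = 11/20, and the value is (-15)·(11/20) + 8 = -1/4.
For Player 2: with q = P(C), equating A's and B's payoffs gives −9q + 2 = 11q − 3 ⇒ q = 1/4.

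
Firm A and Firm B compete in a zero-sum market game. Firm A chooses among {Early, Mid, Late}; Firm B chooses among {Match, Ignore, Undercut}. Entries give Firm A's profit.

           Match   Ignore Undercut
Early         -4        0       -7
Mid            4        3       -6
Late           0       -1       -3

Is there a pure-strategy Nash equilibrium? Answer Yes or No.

Row minima: Early → -7, Mid → -6, Late → -3; maximin = -3.
Column maxima: Match → 4, Ignore → 3, Undercut → -3; minimax = -3.
maximin = minimax = -3, so a saddle point exists.

Yes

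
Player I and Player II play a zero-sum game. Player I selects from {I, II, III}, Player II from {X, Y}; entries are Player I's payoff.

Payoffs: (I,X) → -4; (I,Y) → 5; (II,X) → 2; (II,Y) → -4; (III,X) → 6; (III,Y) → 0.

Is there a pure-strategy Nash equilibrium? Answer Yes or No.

No

Row minima: I → -4, II → -4, III → 0; maximin = 0.
Column maxima: X → 6, Y → 5; minimax = 5.
0 ≠ 5, so no pure-strategy equilibrium exists.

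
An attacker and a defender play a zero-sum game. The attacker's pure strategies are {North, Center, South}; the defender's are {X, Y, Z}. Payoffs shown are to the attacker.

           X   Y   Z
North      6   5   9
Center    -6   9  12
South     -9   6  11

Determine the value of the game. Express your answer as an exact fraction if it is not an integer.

21/4

Row minima: North → 5, Center → -6, South → -9; maximin = 5.
Column maxima: X → 6, Y → 9, Z → 12; minimax = 6.
5 ≠ 6, so there is no saddle point; optimal play is mixed.
South is strictly dominated by Center, so the attacker never plays it.
Z is strictly dominated by X (it gives the attacker strictly more in every row), so the defender never plays it.
On the remaining 2×2 (North, Center vs X, Y):
Let the attacker play North with probability p. Expected payoff against X: 6p + (-6)(1−p) = 12p − 6; against Y: 5p + 9(1−p) = −4p + 9.
Setting these equal: 12p − 6 = −4p + 9 ⇒ 16p = 15 ⇒ p = 15/16, and the value is (12)·(15/16) − 6 = 21/4.
For the defender: with q = P(X), equating North's and Center's payoffs gives q + 5 = −15q + 9 ⇒ q = 1/4.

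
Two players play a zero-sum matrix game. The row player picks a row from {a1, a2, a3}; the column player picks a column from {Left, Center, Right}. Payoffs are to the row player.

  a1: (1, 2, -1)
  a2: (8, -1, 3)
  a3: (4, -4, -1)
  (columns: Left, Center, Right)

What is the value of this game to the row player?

Row minima: a1 → -1, a2 → -1, a3 → -4; maximin = -1.
Column maxima: Left → 8, Center → 2, Right → 3; minimax = 2.
-1 ≠ 2, so there is no saddle point; optimal play is mixed.
a3 is strictly dominated by a2, so the row player never plays it.
Left is strictly dominated by Right (it gives the row player strictly more in every row), so the column player never plays it.
On the remaining 2×2 (a1, a2 vs Center, Right):
Let the row player play a1 with probability p. Expected payoff against Center: 2p + (-1)(1−p) = 3p − 1; against Right: (-1)p + 3(1−p) = −4p + 3.
Setting these equal: 3p − 1 = −4p + 3 ⇒ 7p = 4 ⇒ p = 4/7, and the value is (3)·(4/7) − 1 = 5/7.
For the column player: with q = P(Center), equating a1's and a2's payoffs gives 3q − 1 = −4q + 3 ⇒ q = 4/7.

5/7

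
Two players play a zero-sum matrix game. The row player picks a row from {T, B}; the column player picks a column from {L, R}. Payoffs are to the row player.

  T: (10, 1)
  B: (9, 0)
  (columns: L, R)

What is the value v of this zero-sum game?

1

Row minima: T → 1, B → 0; maximin = 1.
Column maxima: L → 10, R → 1; minimax = 1.
Since maximin = minimax = 1, there is a saddle point and the value is 1.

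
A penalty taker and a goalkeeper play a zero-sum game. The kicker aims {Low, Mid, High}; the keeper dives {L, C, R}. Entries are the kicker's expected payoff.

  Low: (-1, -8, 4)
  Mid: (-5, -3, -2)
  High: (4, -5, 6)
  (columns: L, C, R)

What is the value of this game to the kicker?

Row minima: Low → -8, Mid → -5, High → -5; maximin = -5.
Column maxima: L → 4, C → -3, R → 6; minimax = -3.
-5 ≠ -3, so there is no saddle point; optimal play is mixed.
Low is strictly dominated by High, so the kicker never plays it.
R is strictly dominated by L (it gives the kicker strictly more in every row), so the keeper never plays it.
On the remaining 2×2 (Mid, High vs L, C):
Let the kicker play Mid with probability p. Expected payoff against L: (-5)p + 4(1−p) = −9p + 4; against C: (-3)p + (-5)(1−p) = 2p − 5.
Setting these equal: −9p + 4 = 2p − 5 ⇒ −11p = -9 ⇒ p = 9/11, and the value is (-9)·(9/11) + 4 = -37/11.
For the keeper: with q = P(L), equating Mid's and High's payoffs gives −2q − 3 = 9q − 5 ⇒ q = 2/11.

-37/11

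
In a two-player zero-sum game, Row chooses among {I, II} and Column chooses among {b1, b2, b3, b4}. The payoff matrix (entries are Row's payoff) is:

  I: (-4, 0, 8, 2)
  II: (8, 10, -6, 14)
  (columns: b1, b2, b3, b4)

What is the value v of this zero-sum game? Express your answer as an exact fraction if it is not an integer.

20/13

Row minima: I → -4, II → -6; maximin = -4.
Column maxima: b1 → 8, b2 → 10, b3 → 8, b4 → 14; minimax = 8.
-4 ≠ 8, so there is no saddle point; optimal play is mixed.
b2 is strictly dominated by b1 (it gives Row strictly more in every row), so Column never plays it.
b4 is strictly dominated by b1 (it gives Row strictly more in every row), so Column never plays it.
On the remaining 2×2 (I, II vs b1, b3):
Let Row play I with probability p. Expected payoff against b1: (-4)p + 8(1−p) = −12p + 8; against b3: 8p + (-6)(1−p) = 14p − 6.
Setting these equal: −12p + 8 = 14p − 6 ⇒ −26p = -14 ⇒ p = 7/13, and the value is (-12)·(7/13) + 8 = 20/13.
For Column: with q = P(b1), equating I's and II's payoffs gives −12q + 8 = 14q − 6 ⇒ q = 7/13.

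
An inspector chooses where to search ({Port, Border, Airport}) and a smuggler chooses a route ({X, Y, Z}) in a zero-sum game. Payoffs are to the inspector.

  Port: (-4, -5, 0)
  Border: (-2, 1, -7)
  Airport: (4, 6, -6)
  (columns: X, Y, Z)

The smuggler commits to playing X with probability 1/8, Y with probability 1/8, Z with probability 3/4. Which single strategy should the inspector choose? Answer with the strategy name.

Expected payoff of Port: (1/8)·(-4) + (1/8)·(-5) + (3/4)·0 = -9/8.
Expected payoff of Border: (1/8)·(-2) + (1/8)·1 + (3/4)·(-7) = -43/8.
Expected payoff of Airport: (1/8)·4 + (1/8)·6 + (3/4)·(-6) = -13/4.
The largest is -9/8, so the inspector's best response is Port.

Port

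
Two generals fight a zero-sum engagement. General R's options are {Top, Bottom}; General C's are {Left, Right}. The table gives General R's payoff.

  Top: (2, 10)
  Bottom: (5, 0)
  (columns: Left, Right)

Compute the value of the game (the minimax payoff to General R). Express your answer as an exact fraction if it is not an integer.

Row minima: Top → 2, Bottom → 0; maximin = 2.
Column maxima: Left → 5, Right → 10; minimax = 5.
2 ≠ 5, so there is no saddle point; optimal play is mixed.
Let General R play Top with probability p. Expected payoff against Left: 2p + 5(1−p) = −3p + 5; against Right: 10p + 0(1−p) = 10p.
Setting these equal: −3p + 5 = 10p ⇒ −13p = -5 ⇒ p = 5/13, and the value is (-3)·(5/13) + 5 = 50/13.
For General C: with q = P(Left), equating Top's and Bottom's payoffs gives −8q + 10 = 5q ⇒ q = 10/13.

50/13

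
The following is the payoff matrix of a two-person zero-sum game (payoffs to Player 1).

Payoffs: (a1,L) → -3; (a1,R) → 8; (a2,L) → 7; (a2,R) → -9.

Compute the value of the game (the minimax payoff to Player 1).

Row minima: a1 → -3, a2 → -9; maximin = -3.
Column maxima: L → 7, R → 8; minimax = 7.
-3 ≠ 7, so there is no saddle point; optimal play is mixed.
Let Player 1 play a1 with probability p. Expected payoff against L: (-3)p + 7(1−p) = −10p + 7; against R: 8p + (-9)(1−p) = 17p − 9.
Setting these equal: −10p + 7 = 17p − 9 ⇒ −27p = -16 ⇒ p = 16/27, and the value is (-10)·(16/27) + 7 = 29/27.
For Player 2: with q = P(L), equating a1's and a2's payoffs gives −11q + 8 = 16q − 9 ⇒ q = 17/27.

29/27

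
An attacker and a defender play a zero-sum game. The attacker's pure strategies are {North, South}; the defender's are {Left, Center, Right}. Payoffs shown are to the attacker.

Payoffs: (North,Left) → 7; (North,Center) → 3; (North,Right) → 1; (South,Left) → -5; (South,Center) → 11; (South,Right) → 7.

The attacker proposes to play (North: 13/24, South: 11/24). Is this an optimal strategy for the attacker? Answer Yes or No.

Against Left this mix gives (13/24)·7 + (11/24)·(-5) = 3/2.
Against Center this mix gives (13/24)·3 + (11/24)·11 = 20/3.
Against Right this mix gives (13/24)·1 + (11/24)·7 = 15/4.
The defender will play Left, holding the attacker to 3/2. Shifting weight toward the row that does better against Left would raise this floor (the equalizing mix achieves 3 against both Left and Right), so the proposed strategy is not optimal.

No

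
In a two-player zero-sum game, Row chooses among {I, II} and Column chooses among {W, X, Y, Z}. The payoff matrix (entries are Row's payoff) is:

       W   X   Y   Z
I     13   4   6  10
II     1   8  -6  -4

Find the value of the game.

Row minima: I → 4, II → -6; maximin = 4.
Column maxima: W → 13, X → 8, Y → 6, Z → 10; minimax = 6.
4 ≠ 6, so there is no saddle point; optimal play is mixed.
W is strictly dominated by Y (it gives Row strictly more in every row), so Column never plays it.
Z is strictly dominated by Y (it gives Row strictly more in every row), so Column never plays it.
On the remaining 2×2 (I, II vs X, Y):
Let Row play I with probability p. Expected payoff against X: 4p + 8(1−p) = −4p + 8; against Y: 6p + (-6)(1−p) = 12p − 6.
Setting these equal: −4p + 8 = 12p − 6 ⇒ −16p = -14 ⇒ p = 7/8, and the value is (-4)·(7/8) + 8 = 9/2.
For Column: with q = P(X), equating I's and II's payoffs gives −2q + 6 = 14q − 6 ⇒ q = 3/4.

9/2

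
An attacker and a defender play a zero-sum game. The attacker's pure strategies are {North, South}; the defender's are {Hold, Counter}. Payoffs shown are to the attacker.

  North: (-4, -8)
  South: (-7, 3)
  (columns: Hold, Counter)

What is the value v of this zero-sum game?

Row minima: North → -8, South → -7; maximin = -7.
Column maxima: Hold → -4, Counter → 3; minimax = -4.
-7 ≠ -4, so there is no saddle point; optimal play is mixed.
Let the attacker play North with probability p. Expected payoff against Hold: (-4)p + (-7)(1−p) = 3p − 7; against Counter: (-8)p + 3(1−p) = −11p + 3.
Setting these equal: 3p − 7 = −11p + 3 ⇒ 14p = 10 ⇒ p = 5/7, and the value is (3)·(5/7) − 7 = -34/7.
For the defender: with q = P(Hold), equating North's and South's payoffs gives 4q − 8 = −10q + 3 ⇒ q = 11/14.

-34/7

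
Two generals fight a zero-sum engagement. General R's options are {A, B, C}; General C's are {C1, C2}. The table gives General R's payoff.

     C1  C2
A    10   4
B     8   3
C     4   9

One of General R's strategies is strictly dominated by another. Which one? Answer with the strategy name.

B

A gives a strictly higher payoff than B against every column: 10 > 8, 4 > 3.
So B is strictly dominated and General R never plays it.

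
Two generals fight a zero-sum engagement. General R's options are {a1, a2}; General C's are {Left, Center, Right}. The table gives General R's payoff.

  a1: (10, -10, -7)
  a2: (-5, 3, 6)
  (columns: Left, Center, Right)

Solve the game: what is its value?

-5/7

Row minima: a1 → -10, a2 → -5; maximin = -5.
Column maxima: Left → 10, Center → 3, Right → 6; minimax = 3.
-5 ≠ 3, so there is no saddle point; optimal play is mixed.
Right is strictly dominated by Center (it gives General R strictly more in every row), so General C never plays it.
On the remaining 2×2 (a1, a2 vs Left, Center):
Let General R play a1 with probability p. Expected payoff against Left: 10p + (-5)(1−p) = 15p − 5; against Center: (-10)p + 3(1−p) = −13p + 3.
Setting these equal: 15p − 5 = −13p + 3 ⇒ 28p = 8 ⇒ p = 2/7, and the value is (15)·(2/7) − 5 = -5/7.
For General C: with q = P(Left), equating a1's and a2's payoffs gives 20q − 10 = −8q + 3 ⇒ q = 13/28.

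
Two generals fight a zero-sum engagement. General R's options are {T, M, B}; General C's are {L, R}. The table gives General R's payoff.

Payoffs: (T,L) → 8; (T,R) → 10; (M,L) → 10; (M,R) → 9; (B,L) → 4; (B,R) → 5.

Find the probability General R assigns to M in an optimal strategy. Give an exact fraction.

2/3

Row minima: T → 8, M → 9, B → 4; maximin = 9.
Column maxima: L → 10, R → 10; minimax = 10.
9 ≠ 10, so there is no saddle point; optimal play is mixed.
B is strictly dominated by T, so General R never plays it.
On the remaining 2×2 (T, M vs L, R):
Let General R play T with probability p. Expected payoff against L: 8p + 10(1−p) = −2p + 10; against R: 10p + 9(1−p) = p + 9.
Setting these equal: −2p + 10 = p + 9 ⇒ −3p = -1 ⇒ p = 1/3, and the value is (-2)·(1/3) + 10 = 28/3.
For General C: with q = P(L), equating T's and M's payoffs gives −2q + 10 = q + 9 ⇒ q = 1/3.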